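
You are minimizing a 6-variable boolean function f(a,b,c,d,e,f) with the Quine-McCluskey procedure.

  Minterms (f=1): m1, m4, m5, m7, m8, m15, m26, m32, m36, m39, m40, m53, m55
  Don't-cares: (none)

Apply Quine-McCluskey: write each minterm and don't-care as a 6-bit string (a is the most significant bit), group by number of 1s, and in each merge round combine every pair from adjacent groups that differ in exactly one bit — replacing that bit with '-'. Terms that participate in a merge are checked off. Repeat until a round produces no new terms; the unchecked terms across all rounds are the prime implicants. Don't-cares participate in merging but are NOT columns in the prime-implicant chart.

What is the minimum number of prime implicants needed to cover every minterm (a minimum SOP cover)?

size-2^0 implicants → 000001(✓)  000100(✓)  000101(✓)  000111(✓)  001000(✓)  001111(✓)  011010  100000(✓)  100100(✓)  100111(✓)  101000(✓)  110101(✓)  110111(✓)
size-2^1 implicants → -00100  -00111  -01000  00-111  000-01  0001-1  00010-  1-0111  10-000  100-00  1101-1
Unchecked terms (primes): -00100, -00111, -01000, 00-111, 000-01, 0001-1, 00010-, 011010, 1-0111, 10-000, 100-00, 1101-1
Minterm coverage:
  m1 ⊆ 000-01 [E]
  m4 ⊆ -00100,00010-
  m5 ⊆ 000-01,0001-1,00010-
  m7 ⊆ -00111,00-111,0001-1
  m8 ⊆ -01000 [E]
  m15 ⊆ 00-111 [E]
  m26 ⊆ 011010 [E]
  m32 ⊆ 10-000,100-00
  m36 ⊆ -00100,100-00
  m39 ⊆ -00111,1-0111
  m40 ⊆ -01000,10-000
  m53 ⊆ 1101-1 [E]
  m55 ⊆ 1-0111,1101-1
E = {-01000, 00-111, 000-01, 011010, 1101-1}
Petrick residual → -00100, -00111, 10-000
Cover = b'c'de'f' + b'c'def + b'cd'e'f' + a'b'def + a'b'c'e'f + a'bcd'ef' + ab'd'e'f' + abc'df  |cover|=8

8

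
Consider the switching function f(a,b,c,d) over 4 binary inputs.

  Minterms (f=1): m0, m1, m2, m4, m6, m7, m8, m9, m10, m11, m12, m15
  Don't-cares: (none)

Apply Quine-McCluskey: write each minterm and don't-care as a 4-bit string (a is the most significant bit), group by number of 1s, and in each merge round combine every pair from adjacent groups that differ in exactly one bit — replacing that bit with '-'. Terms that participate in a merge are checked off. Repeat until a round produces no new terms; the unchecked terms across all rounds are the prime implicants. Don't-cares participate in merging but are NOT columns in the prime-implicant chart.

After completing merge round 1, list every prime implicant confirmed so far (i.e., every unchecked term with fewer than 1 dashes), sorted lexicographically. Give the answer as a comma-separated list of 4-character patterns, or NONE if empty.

NONE

size-2^0 implicants → 0000(✓)  0001(✓)  0010(✓)  0100(✓)  0110(✓)  0111(✓)  1000(✓)  1001(✓)  1010(✓)  1011(✓)  1100(✓)  1111(✓)
size-2^1 implicants → -000(✓)  -001(✓)  -010(✓)  -100(✓)  -111  0-00(✓)  0-10(✓)  00-0(✓)  000-(✓)  01-0(✓)  011-  1-00(✓)  1-11  10-0(✓)  10-1(✓)  100-(✓)  101-(✓)
size-2^2 implicants → --00  -0-0  -00-  0--0  10--
Unchecked terms (primes): --00, -0-0, -00-, -111, 0--0, 011-, 1-11, 10--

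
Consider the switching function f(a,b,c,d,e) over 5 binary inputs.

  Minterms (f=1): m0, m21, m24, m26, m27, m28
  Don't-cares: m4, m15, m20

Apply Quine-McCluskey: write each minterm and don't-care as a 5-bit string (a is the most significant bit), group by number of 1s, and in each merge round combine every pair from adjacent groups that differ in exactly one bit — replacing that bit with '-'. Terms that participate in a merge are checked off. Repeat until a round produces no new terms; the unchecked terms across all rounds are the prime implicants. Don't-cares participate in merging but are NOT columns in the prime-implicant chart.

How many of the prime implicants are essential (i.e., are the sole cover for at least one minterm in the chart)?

size-2^0 implicants → 00000(✓)  00100(✓)  01111  10100(✓)  10101(✓)  11000(✓)  11010(✓)  11011(✓)  11100(✓)
size-2^1 implicants → -0100  00-00  1-100  1010-  11-00  110-0  1101-
Unchecked terms (primes): -0100, 00-00, 01111, 1-100, 1010-, 11-00, 110-0, 1101-
Minterm coverage:
  m0 ⊆ 00-00 [E]
  m21 ⊆ 1010- [E]
  m24 ⊆ 11-00,110-0
  m26 ⊆ 110-0,1101-
  m27 ⊆ 1101- [E]
  m28 ⊆ 1-100,11-00
E = {00-00, 1010-, 1101-}

3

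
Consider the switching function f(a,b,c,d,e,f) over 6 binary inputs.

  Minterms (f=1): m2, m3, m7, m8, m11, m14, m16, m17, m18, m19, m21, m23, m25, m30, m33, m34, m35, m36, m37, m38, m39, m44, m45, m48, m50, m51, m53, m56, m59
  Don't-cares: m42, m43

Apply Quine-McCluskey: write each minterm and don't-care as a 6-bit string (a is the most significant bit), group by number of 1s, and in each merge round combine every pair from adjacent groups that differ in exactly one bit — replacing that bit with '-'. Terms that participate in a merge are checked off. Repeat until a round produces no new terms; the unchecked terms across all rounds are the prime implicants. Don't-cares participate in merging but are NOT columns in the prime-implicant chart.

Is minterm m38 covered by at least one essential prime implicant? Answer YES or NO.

size-2^0 implicants → 000010(✓)  000011(✓)  000111(✓)  001000  001011(✓)  001110(✓)  010000(✓)  010001(✓)  010010(✓)  010011(✓)  010101(✓)  010111(✓)  011001(✓)  011110(✓)  100001(✓)  100010(✓)  100011(✓)  100100(✓)  100101(✓)  100110(✓)  100111(✓)  101010(✓)  101011(✓)  101100(✓)  101101(✓)  110000(✓)  110010(✓)  110011(✓)  110101(✓)  111000(✓)  111011(✓)
size-2^1 implicants → -00010(✓)  -00011(✓)  -00111(✓)  -01011(✓)  -10000(✓)  -10010(✓)  -10011(✓)  -10101  0-0010(✓)  0-0011(✓)  0-0111(✓)  0-1110  00-011(✓)  000-11(✓)  00001-(✓)  01-001  010-01(✓)  010-11(✓)  0100-0(✓)  0100-1(✓)  01000-(✓)  01001-(✓)  0101-1(✓)  1-0010(✓)  1-0011(✓)  1-0101  1-1011(✓)  10-010(✓)  10-011(✓)  10-100(✓)  10-101(✓)  100-01(✓)  100-10(✓)  100-11(✓)  1000-1(✓)  10001-(✓)  1001-0(✓)  1001-1(✓)  10010-(✓)  10011-(✓)  10101-(✓)  10110-(✓)  11-000  11-011(✓)  1100-0(✓)  11001-(✓)
size-2^2 implicants → --0010(✓)  --0011(✓)  -0-011  -00-11  -0001-(✓)  -100-0  -1001-(✓)  0-0-11  0-001-(✓)  010--1  0100--  1--011  1-001-(✓)  10-01-  10-10-  100--1  100-1-  1001--
size-2^3 implicants → --001-
Unchecked terms (primes): --001-, -0-011, -00-11, -100-0, -10101, 0-0-11, 0-1110, 001000, 01-001, 010--1, 0100--, 1--011, 1-0101, 10-01-, 10-10-, 100--1, 100-1-, 1001--, 11-000
Minterm coverage:
  m2 ⊆ --001- [E]
  m3 ⊆ --001-,-0-011,-00-11,0-0-11
  m7 ⊆ -00-11,0-0-11
  m8 ⊆ 001000 [E]
  m11 ⊆ -0-011 [E]
  m14 ⊆ 0-1110 [E]
  m16 ⊆ -100-0,0100--
  m17 ⊆ 01-001,010--1,0100--
  m18 ⊆ --001-,-100-0,0100--
  m19 ⊆ --001-,0-0-11,010--1,0100--
  m21 ⊆ -10101,010--1
  m23 ⊆ 0-0-11,010--1
  m25 ⊆ 01-001 [E]
  m30 ⊆ 0-1110 [E]
  m33 ⊆ 100--1 [E]
  m34 ⊆ --001-,10-01-,100-1-
  m35 ⊆ --001-,-0-011,-00-11,1--011,10-01-,100--1,100-1-
  m36 ⊆ 10-10-,1001--
  m37 ⊆ 1-0101,10-10-,100--1,1001--
  m38 ⊆ 100-1-,1001--
  m39 ⊆ -00-11,100--1,100-1-,1001--
  m44 ⊆ 10-10- [E]
  m45 ⊆ 10-10- [E]
  m48 ⊆ -100-0,11-000
  m50 ⊆ --001-,-100-0
  m51 ⊆ --001-,1--011
  m53 ⊆ -10101,1-0101
  m56 ⊆ 11-000 [E]
  m59 ⊆ 1--011 [E]
E = {--001-, -0-011, 0-1110, 001000, 01-001, 1--011, 10-10-, 100--1, 11-000}

NO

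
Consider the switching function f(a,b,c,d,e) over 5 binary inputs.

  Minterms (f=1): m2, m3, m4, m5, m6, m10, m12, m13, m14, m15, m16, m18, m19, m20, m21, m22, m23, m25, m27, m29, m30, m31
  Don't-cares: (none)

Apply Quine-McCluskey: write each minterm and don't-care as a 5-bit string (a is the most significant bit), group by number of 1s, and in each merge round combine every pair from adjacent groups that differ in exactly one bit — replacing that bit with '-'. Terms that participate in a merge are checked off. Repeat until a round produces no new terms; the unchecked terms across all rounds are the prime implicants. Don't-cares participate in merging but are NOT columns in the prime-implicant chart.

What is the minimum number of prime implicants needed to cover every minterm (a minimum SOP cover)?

7

size-2^0 implicants → 00010(✓)  00011(✓)  00100(✓)  00101(✓)  00110(✓)  01010(✓)  01100(✓)  01101(✓)  01110(✓)  01111(✓)  10000(✓)  10010(✓)  10011(✓)  10100(✓)  10101(✓)  10110(✓)  10111(✓)  11001(✓)  11011(✓)  11101(✓)  11110(✓)  11111(✓)
size-2^1 implicants → -0010(✓)  -0011(✓)  -0100(✓)  -0101(✓)  -0110(✓)  -1101(✓)  -1110(✓)  -1111(✓)  0-010(✓)  0-100(✓)  0-101(✓)  0-110(✓)  00-10(✓)  0001-(✓)  001-0(✓)  0010-(✓)  01-10(✓)  011-0(✓)  011-1(✓)  0110-(✓)  0111-(✓)  1-011(✓)  1-101(✓)  1-110(✓)  1-111(✓)  10-00(✓)  10-10(✓)  10-11(✓)  100-0(✓)  1001-(✓)  101-0(✓)  101-1(✓)  1010-(✓)  1011-(✓)  11-01(✓)  11-11(✓)  110-1(✓)  111-1(✓)  1111-(✓)
size-2^2 implicants → --101  --110  -0-10  -001-  -01-0  -010-  -11-1  -111-  0--10  0-1-0  0-10-  011--  1--11  1-1-1  1-11-  10--0  10-1-  101--  11--1
Unchecked terms (primes): --101, --110, -0-10, -001-, -01-0, -010-, -11-1, -111-, 0--10, 0-1-0, 0-10-, 011--, 1--11, 1-1-1, 1-11-, 10--0, 10-1-, 101--, 11--1
Minterm coverage:
  m2 ⊆ -0-10,-001-,0--10
  m3 ⊆ -001- [E]
  m4 ⊆ -01-0,-010-,0-1-0,0-10-
  m5 ⊆ --101,-010-,0-10-
  m6 ⊆ --110,-0-10,-01-0,0--10,0-1-0
  m10 ⊆ 0--10 [E]
  m12 ⊆ 0-1-0,0-10-,011--
  m13 ⊆ --101,-11-1,0-10-,011--
  m14 ⊆ --110,-111-,0--10,0-1-0,011--
  m15 ⊆ -11-1,-111-,011--
  m16 ⊆ 10--0 [E]
  m18 ⊆ -0-10,-001-,10--0,10-1-
  m19 ⊆ -001-,1--11,10-1-
  m20 ⊆ -01-0,-010-,10--0,101--
  m21 ⊆ --101,-010-,1-1-1,101--
  m22 ⊆ --110,-0-10,-01-0,1-11-,10--0,10-1-,101--
  m23 ⊆ 1--11,1-1-1,1-11-,10-1-,101--
  m25 ⊆ 11--1 [E]
  m27 ⊆ 1--11,11--1
  m29 ⊆ --101,-11-1,1-1-1,11--1
  m30 ⊆ --110,-111-,1-11-
  m31 ⊆ -11-1,-111-,1--11,1-1-1,1-11-,11--1
E = {-001-, 0--10, 10--0, 11--1}
Petrick residual → -010-, 011--, 1-11-
Cover = b'c'd + b'cd' + a'de' + a'bc + acd + ab'e' + abe  |cover|=7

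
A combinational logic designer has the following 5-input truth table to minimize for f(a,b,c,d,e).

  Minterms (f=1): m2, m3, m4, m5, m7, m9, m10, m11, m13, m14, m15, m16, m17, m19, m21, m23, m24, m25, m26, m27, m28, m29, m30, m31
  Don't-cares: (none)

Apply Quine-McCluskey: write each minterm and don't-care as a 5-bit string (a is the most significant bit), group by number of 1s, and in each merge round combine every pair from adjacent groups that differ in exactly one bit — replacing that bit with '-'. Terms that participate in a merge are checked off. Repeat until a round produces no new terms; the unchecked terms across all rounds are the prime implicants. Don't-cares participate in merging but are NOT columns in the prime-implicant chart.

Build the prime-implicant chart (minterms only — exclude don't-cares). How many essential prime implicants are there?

Round 0: 00010✓ 00011✓ 00100✓ 00101✓ 00111✓ 01001✓ 01010✓ 01011✓ 01101✓ 01110✓ 01111✓ 10000✓ 10001✓ 10011✓ 10101✓ 10111✓ 11000✓ 11001✓ 11010✓ 11011✓ 11100✓ 11101✓ 11110✓ 11111✓
Round 1: -0011✓ -0101✓ -0111✓ -1001✓ -1010✓ -1011✓ -1101✓ -1110✓ -1111✓ 0-010✓ 0-011✓ 0-101✓ 0-111✓ 00-11✓ 0001-✓ 001-1✓ 0010- 01-01✓ 01-10✓ 01-11✓ 010-1✓ 0101-✓ 011-1✓ 0111-✓ 1-000✓ 1-001✓ 1-011✓ 1-101✓ 1-111✓ 10-01✓ 10-11✓ 100-1✓ 1000-✓ 101-1✓ 11-00✓ 11-01✓ 11-10✓ 11-11✓ 110-0✓ 110-1✓ 1100-✓ 1101-✓ 111-0✓ 111-1✓ 1110-✓ 1111-✓
Round 2: --011✓ --101✓ --111✓ -0-11✓ -01-1✓ -1-01✓ -1-10✓ -1-11✓ -10-1✓ -101-✓ -11-1✓ -111-✓ 0--11✓ 0-01- 0-1-1✓ 01--1✓ 01-1-✓ 1--01✓ 1--11✓ 1-0-1✓ 1-00- 1-1-1✓ 10--1✓ 11--0✓ 11--1✓ 11-0-✓ 11-1-✓ 110--✓ 111--✓
Round 3: ---11 --1-1 -1--1 -1-1- 1---1 11---
PIs = {---11, --1-1, -1--1, -1-1-, 0-01-, 0010-, 1---1, 1-00-, 11---}
Coverage chart:
  m2: 0-01- ←essential
  m3: ---11,0-01-
  m4: 0010- ←essential
  m5: --1-1,0010-
  m7: ---11,--1-1
  m9: -1--1 ←essential
  m10: -1-1-,0-01-
  m11: ---11,-1--1,-1-1-,0-01-
  m13: --1-1,-1--1
  m14: -1-1- ←essential
  m15: ---11,--1-1,-1--1,-1-1-
  m16: 1-00- ←essential
  m17: 1---1,1-00-
  m19: ---11,1---1
  m21: --1-1,1---1
  m23: ---11,--1-1,1---1
  m24: 1-00-,11---
  m25: -1--1,1---1,1-00-,11---
  m26: -1-1-,11---
  m27: ---11,-1--1,-1-1-,1---1,11---
  m28: 11--- ←essential
  m29: --1-1,-1--1,1---1,11---
  m30: -1-1-,11---
  m31: ---11,--1-1,-1--1,-1-1-,1---1,11---
Essential: -1--1, -1-1-, 0-01-, 0010-, 1-00-, 11---

6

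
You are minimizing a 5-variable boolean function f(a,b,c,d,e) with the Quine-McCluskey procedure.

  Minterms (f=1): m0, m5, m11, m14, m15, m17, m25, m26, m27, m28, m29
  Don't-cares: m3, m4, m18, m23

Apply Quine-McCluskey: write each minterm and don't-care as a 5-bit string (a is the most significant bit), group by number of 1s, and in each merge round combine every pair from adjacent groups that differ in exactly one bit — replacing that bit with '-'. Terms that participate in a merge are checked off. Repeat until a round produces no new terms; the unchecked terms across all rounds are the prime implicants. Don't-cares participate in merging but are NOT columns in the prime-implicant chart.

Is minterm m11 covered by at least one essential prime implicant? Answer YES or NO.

NO

Round 0: 00000✓ 00011✓ 00100✓ 00101✓ 01011✓ 01110✓ 01111✓ 10001✓ 10010✓ 10111 11001✓ 11010✓ 11011✓ 11100✓ 11101✓
Round 1: -1011 0-011 00-00 0010- 01-11 0111- 1-001 1-010 11-01 110-1 1101- 1110-
PIs = {-1011, 0-011, 00-00, 0010-, 01-11, 0111-, 1-001, 1-010, 10111, 11-01, 110-1, 1101-, 1110-}
Coverage chart:
  m0: 00-00 ←essential
  m5: 0010- ←essential
  m11: -1011,0-011,01-11
  m14: 0111- ←essential
  m15: 01-11,0111-
  m17: 1-001 ←essential
  m25: 1-001,11-01,110-1
  m26: 1-010,1101-
  m27: -1011,110-1,1101-
  m28: 1110- ←essential
  m29: 11-01,1110-
Essential: 00-00, 0010-, 0111-, 1-001, 1110-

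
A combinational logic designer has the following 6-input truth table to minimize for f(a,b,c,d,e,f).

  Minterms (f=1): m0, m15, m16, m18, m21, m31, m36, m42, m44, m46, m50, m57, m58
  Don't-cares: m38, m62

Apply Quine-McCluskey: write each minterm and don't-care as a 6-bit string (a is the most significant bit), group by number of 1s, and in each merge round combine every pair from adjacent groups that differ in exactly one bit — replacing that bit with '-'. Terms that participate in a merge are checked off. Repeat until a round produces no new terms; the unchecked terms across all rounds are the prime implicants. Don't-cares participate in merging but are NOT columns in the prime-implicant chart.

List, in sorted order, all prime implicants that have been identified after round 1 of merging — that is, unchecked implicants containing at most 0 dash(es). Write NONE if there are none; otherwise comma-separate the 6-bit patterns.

010101, 111001

Round 0: 000000✓ 001111✓ 010000✓ 010010✓ 010101 011111✓ 100100✓ 100110✓ 101010✓ 101100✓ 101110✓ 110010✓ 111001 111010✓ 111110✓
Round 1: -10010 0-0000 0-1111 0100-0 1-1010✓ 1-1110✓ 10-100✓ 10-110✓ 1001-0✓ 101-10✓ 1011-0✓ 11-010 111-10✓
Round 2: 1-1-10 10-1-0
PIs = {-10010, 0-0000, 0-1111, 0100-0, 010101, 1-1-10, 10-1-0, 11-010, 111001}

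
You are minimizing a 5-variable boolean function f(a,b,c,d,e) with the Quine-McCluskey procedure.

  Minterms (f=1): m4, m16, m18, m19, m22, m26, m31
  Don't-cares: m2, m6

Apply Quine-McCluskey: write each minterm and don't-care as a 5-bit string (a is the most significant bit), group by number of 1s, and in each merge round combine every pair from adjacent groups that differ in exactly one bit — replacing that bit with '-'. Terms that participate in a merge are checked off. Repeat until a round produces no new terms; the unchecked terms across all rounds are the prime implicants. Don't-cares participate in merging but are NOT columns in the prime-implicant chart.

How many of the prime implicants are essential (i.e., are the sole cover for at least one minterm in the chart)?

size-2^0 implicants → 00010(✓)  00100(✓)  00110(✓)  10000(✓)  10010(✓)  10011(✓)  10110(✓)  11010(✓)  11111
size-2^1 implicants → -0010(✓)  -0110(✓)  00-10(✓)  001-0  1-010  10-10(✓)  100-0  1001-
size-2^2 implicants → -0-10
Unchecked terms (primes): -0-10, 001-0, 1-010, 100-0, 1001-, 11111
Minterm coverage:
  m4 ⊆ 001-0 [E]
  m16 ⊆ 100-0 [E]
  m18 ⊆ -0-10,1-010,100-0,1001-
  m19 ⊆ 1001- [E]
  m22 ⊆ -0-10 [E]
  m26 ⊆ 1-010 [E]
  m31 ⊆ 11111 [E]
E = {-0-10, 001-0, 1-010, 100-0, 1001-, 11111}

6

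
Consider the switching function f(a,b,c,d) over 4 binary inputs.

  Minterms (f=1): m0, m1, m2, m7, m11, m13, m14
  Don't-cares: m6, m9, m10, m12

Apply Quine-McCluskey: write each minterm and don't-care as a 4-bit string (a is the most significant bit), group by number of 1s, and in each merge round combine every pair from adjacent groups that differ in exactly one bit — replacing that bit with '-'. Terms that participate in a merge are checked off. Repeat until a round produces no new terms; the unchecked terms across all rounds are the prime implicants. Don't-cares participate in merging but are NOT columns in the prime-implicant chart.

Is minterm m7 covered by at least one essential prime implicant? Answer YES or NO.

size-2^0 implicants → 0000(✓)  0001(✓)  0010(✓)  0110(✓)  0111(✓)  1001(✓)  1010(✓)  1011(✓)  1100(✓)  1101(✓)  1110(✓)
size-2^1 implicants → -001  -010(✓)  -110(✓)  0-10(✓)  00-0  000-  011-  1-01  1-10(✓)  10-1  101-  11-0  110-
size-2^2 implicants → --10
Unchecked terms (primes): --10, -001, 00-0, 000-, 011-, 1-01, 10-1, 101-, 11-0, 110-
Minterm coverage:
  m0 ⊆ 00-0,000-
  m1 ⊆ -001,000-
  m2 ⊆ --10,00-0
  m7 ⊆ 011- [E]
  m11 ⊆ 10-1,101-
  m13 ⊆ 1-01,110-
  m14 ⊆ --10,11-0
E = {011-}

YES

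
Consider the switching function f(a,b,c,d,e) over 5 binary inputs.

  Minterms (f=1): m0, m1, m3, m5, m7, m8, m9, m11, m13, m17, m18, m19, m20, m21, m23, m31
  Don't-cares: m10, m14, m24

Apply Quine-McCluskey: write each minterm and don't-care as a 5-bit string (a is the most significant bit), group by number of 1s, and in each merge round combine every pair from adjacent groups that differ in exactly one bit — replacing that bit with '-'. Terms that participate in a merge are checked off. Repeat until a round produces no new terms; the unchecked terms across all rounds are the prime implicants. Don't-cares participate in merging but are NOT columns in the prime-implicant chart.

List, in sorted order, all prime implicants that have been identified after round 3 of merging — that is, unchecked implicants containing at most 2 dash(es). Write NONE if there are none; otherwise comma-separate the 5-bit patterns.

size-2^0 implicants → 00000(✓)  00001(✓)  00011(✓)  00101(✓)  00111(✓)  01000(✓)  01001(✓)  01010(✓)  01011(✓)  01101(✓)  01110(✓)  10001(✓)  10010(✓)  10011(✓)  10100(✓)  10101(✓)  10111(✓)  11000(✓)  11111(✓)
size-2^1 implicants → -0001(✓)  -0011(✓)  -0101(✓)  -0111(✓)  -1000  0-000(✓)  0-001(✓)  0-011(✓)  0-101(✓)  00-01(✓)  00-11(✓)  000-1(✓)  0000-(✓)  001-1(✓)  01-01(✓)  01-10  010-0(✓)  010-1(✓)  0100-(✓)  0101-(✓)  1-111  10-01(✓)  10-11(✓)  100-1(✓)  1001-  101-1(✓)  1010-
size-2^2 implicants → -0-01(✓)  -0-11(✓)  -00-1(✓)  -01-1(✓)  0--01  0-0-1  0-00-  00--1(✓)  010--  10--1(✓)
size-2^3 implicants → -0--1
Unchecked terms (primes): -0--1, -1000, 0--01, 0-0-1, 0-00-, 01-10, 010--, 1-111, 1001-, 1010-

-1000, 0--01, 0-0-1, 0-00-, 01-10, 010--, 1-111, 1001-, 1010-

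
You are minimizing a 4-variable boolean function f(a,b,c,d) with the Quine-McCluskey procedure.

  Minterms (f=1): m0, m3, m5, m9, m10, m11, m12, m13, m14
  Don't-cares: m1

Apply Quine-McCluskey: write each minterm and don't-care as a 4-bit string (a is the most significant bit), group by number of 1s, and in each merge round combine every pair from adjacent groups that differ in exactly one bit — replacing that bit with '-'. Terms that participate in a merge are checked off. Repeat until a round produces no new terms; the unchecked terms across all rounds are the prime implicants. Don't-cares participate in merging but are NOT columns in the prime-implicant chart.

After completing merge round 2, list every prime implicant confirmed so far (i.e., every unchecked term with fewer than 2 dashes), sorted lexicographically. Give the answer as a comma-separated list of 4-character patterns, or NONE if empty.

000-, 1-10, 101-, 11-0, 110-

[col 0] 0000*, 0001*, 0011*, 0101*, 1001*, 1010*, 1011*, 1100*, 1101*, 1110*
[col 1] -001*, -011*, -101*, 0-01*, 00-1*, 000-, 1-01*, 1-10, 10-1*, 101-, 11-0, 110-
[col 2] --01, -0-1
Prime implicants: --01, -0-1, 000-, 1-10, 101-, 11-0, 110-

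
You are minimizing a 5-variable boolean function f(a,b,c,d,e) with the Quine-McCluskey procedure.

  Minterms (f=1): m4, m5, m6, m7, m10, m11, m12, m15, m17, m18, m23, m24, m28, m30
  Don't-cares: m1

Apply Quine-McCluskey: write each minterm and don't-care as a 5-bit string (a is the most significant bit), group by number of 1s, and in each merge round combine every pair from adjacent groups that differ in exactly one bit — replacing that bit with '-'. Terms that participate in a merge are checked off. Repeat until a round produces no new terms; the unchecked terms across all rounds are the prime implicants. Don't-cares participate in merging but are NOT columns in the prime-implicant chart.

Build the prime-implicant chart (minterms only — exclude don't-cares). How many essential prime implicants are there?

size-2^0 implicants → 00001(✓)  00100(✓)  00101(✓)  00110(✓)  00111(✓)  01010(✓)  01011(✓)  01100(✓)  01111(✓)  10001(✓)  10010  10111(✓)  11000(✓)  11100(✓)  11110(✓)
size-2^1 implicants → -0001  -0111  -1100  0-100  0-111  00-01  001-0(✓)  001-1(✓)  0010-(✓)  0011-(✓)  01-11  0101-  11-00  111-0
size-2^2 implicants → 001--
Unchecked terms (primes): -0001, -0111, -1100, 0-100, 0-111, 00-01, 001--, 01-11, 0101-, 10010, 11-00, 111-0
Minterm coverage:
  m4 ⊆ 0-100,001--
  m5 ⊆ 00-01,001--
  m6 ⊆ 001-- [E]
  m7 ⊆ -0111,0-111,001--
  m10 ⊆ 0101- [E]
  m11 ⊆ 01-11,0101-
  m12 ⊆ -1100,0-100
  m15 ⊆ 0-111,01-11
  m17 ⊆ -0001 [E]
  m18 ⊆ 10010 [E]
  m23 ⊆ -0111 [E]
  m24 ⊆ 11-00 [E]
  m28 ⊆ -1100,11-00,111-0
  m30 ⊆ 111-0 [E]
E = {-0001, -0111, 001--, 0101-, 10010, 11-00, 111-0}

7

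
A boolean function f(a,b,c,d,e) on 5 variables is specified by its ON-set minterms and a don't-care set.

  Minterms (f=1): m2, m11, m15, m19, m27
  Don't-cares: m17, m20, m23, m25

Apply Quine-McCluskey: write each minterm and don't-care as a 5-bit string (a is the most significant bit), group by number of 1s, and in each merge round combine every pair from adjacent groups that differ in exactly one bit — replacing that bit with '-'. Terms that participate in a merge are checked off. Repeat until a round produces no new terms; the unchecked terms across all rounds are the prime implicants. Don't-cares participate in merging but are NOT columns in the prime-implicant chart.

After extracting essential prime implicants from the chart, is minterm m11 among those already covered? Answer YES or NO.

YES

[col 0] 00010, 01011*, 01111*, 10001*, 10011*, 10100, 10111*, 11001*, 11011*
[col 1] -1011, 01-11, 1-001*, 1-011*, 10-11, 100-1*, 110-1*
[col 2] 1-0-1
Prime implicants: -1011, 00010, 01-11, 1-0-1, 10-11, 10100
PI chart (minterm → PIs covering it):
  2 | 00010  (sole → essential)
  11 | -1011,01-11
  15 | 01-11  (sole → essential)
  19 | 1-0-1,10-11
  27 | -1011,1-0-1
Essential prime implicants: 00010, 01-11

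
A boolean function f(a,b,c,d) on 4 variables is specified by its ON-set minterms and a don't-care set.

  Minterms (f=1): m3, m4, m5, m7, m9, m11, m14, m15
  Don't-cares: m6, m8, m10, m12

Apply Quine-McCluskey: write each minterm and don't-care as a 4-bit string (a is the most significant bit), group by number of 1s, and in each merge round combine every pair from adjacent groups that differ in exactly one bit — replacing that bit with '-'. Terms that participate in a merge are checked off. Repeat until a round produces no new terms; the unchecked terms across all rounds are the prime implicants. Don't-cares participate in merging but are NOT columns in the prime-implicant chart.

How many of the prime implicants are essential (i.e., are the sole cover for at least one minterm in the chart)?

size-2^0 implicants → 0011(✓)  0100(✓)  0101(✓)  0110(✓)  0111(✓)  1000(✓)  1001(✓)  1010(✓)  1011(✓)  1100(✓)  1110(✓)  1111(✓)
size-2^1 implicants → -011(✓)  -100(✓)  -110(✓)  -111(✓)  0-11(✓)  01-0(✓)  01-1(✓)  010-(✓)  011-(✓)  1-00(✓)  1-10(✓)  1-11(✓)  10-0(✓)  10-1(✓)  100-(✓)  101-(✓)  11-0(✓)  111-(✓)
size-2^2 implicants → --11  -1-0  -11-  01--  1--0  1-1-  10--
Unchecked terms (primes): --11, -1-0, -11-, 01--, 1--0, 1-1-, 10--
Minterm coverage:
  m3 ⊆ --11 [E]
  m4 ⊆ -1-0,01--
  m5 ⊆ 01-- [E]
  m7 ⊆ --11,-11-,01--
  m9 ⊆ 10-- [E]
  m11 ⊆ --11,1-1-,10--
  m14 ⊆ -1-0,-11-,1--0,1-1-
  m15 ⊆ --11,-11-,1-1-
E = {--11, 01--, 10--}

3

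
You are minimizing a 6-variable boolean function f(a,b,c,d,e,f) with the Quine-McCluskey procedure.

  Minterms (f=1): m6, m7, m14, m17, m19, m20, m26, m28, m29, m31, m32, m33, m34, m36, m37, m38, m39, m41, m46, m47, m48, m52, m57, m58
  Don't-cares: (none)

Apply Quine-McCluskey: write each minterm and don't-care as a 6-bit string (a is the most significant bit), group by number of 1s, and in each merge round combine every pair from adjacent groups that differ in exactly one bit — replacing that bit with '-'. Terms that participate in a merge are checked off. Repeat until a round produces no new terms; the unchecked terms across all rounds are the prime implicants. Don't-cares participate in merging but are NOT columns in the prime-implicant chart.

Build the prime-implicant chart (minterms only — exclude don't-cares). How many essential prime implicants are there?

Round 0: 000110✓ 000111✓ 001110✓ 010001✓ 010011✓ 010100✓ 011010✓ 011100✓ 011101✓ 011111✓ 100000✓ 100001✓ 100010✓ 100100✓ 100101✓ 100110✓ 100111✓ 101001✓ 101110✓ 101111✓ 110000✓ 110100✓ 111001✓ 111010✓
Round 1: -00110✓ -00111✓ -01110✓ -10100 -11010 00-110✓ 00011-✓ 01-100 0100-1 0111-1 01110- 1-0000✓ 1-0100✓ 1-1001 10-001 10-110✓ 10-111✓ 100-00✓ 100-01✓ 100-10✓ 1000-0✓ 10000-✓ 1001-0✓ 1001-1✓ 10010-✓ 10011-✓ 10111-✓ 110-00✓
Round 2: -0-110 -0011- 1-0-00 10-11- 100--0 100-0- 1001--
PIs = {-0-110, -0011-, -10100, -11010, 01-100, 0100-1, 0111-1, 01110-, 1-0-00, 1-1001, 10-001, 10-11-, 100--0, 100-0-, 1001--}
Coverage chart:
  m6: -0-110,-0011-
  m7: -0011- ←essential
  m14: -0-110 ←essential
  m17: 0100-1 ←essential
  m19: 0100-1 ←essential
  m20: -10100,01-100
  m26: -11010 ←essential
  m28: 01-100,01110-
  m29: 0111-1,01110-
  m31: 0111-1 ←essential
  m32: 1-0-00,100--0,100-0-
  m33: 10-001,100-0-
  m34: 100--0 ←essential
  m36: 1-0-00,100--0,100-0-,1001--
  m37: 100-0-,1001--
  m38: -0-110,-0011-,10-11-,100--0,1001--
  m39: -0011-,10-11-,1001--
  m41: 1-1001,10-001
  m46: -0-110,10-11-
  m47: 10-11- ←essential
  m48: 1-0-00 ←essential
  m52: -10100,1-0-00
  m57: 1-1001 ←essential
  m58: -11010 ←essential
Essential: -0-110, -0011-, -11010, 0100-1, 0111-1, 1-0-00, 1-1001, 10-11-, 100--0

9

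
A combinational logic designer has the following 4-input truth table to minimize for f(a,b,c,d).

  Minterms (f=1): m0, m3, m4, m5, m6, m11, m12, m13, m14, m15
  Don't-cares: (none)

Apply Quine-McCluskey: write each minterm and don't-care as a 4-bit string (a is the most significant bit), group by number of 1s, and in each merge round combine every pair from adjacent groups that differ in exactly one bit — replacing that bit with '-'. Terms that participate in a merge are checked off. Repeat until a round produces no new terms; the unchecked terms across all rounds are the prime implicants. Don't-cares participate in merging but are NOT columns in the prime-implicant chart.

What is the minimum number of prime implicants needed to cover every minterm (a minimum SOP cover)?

Round 0: 0000✓ 0011✓ 0100✓ 0101✓ 0110✓ 1011✓ 1100✓ 1101✓ 1110✓ 1111✓
Round 1: -011 -100✓ -101✓ -110✓ 0-00 01-0✓ 010-✓ 1-11 11-0✓ 11-1✓ 110-✓ 111-✓
Round 2: -1-0 -10- 11--
PIs = {-011, -1-0, -10-, 0-00, 1-11, 11--}
Coverage chart:
  m0: 0-00 ←essential
  m3: -011 ←essential
  m4: -1-0,-10-,0-00
  m5: -10- ←essential
  m6: -1-0 ←essential
  m11: -011,1-11
  m12: -1-0,-10-,11--
  m13: -10-,11--
  m14: -1-0,11--
  m15: 1-11,11--
Essential: -011, -1-0, -10-, 0-00
Petrick residual → 1-11
Min cover (5 terms): b'cd + bd' + bc' + a'c'd' + acd

5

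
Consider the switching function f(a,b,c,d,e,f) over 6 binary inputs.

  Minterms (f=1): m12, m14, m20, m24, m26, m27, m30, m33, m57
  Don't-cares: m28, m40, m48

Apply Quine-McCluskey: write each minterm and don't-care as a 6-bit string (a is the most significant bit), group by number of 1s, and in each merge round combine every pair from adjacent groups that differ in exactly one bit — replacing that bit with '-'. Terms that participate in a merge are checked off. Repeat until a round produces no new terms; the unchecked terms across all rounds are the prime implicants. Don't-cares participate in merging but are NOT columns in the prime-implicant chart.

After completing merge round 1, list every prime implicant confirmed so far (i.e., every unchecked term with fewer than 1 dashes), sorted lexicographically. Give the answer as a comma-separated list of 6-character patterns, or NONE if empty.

100001, 101000, 110000, 111001

Round 0: 001100✓ 001110✓ 010100✓ 011000✓ 011010✓ 011011✓ 011100✓ 011110✓ 100001 101000 110000 111001
Round 1: 0-1100✓ 0-1110✓ 0011-0✓ 01-100 011-00✓ 011-10✓ 0110-0✓ 01101- 0111-0✓
Round 2: 0-11-0 011--0
PIs = {0-11-0, 01-100, 011--0, 01101-, 100001, 101000, 110000, 111001}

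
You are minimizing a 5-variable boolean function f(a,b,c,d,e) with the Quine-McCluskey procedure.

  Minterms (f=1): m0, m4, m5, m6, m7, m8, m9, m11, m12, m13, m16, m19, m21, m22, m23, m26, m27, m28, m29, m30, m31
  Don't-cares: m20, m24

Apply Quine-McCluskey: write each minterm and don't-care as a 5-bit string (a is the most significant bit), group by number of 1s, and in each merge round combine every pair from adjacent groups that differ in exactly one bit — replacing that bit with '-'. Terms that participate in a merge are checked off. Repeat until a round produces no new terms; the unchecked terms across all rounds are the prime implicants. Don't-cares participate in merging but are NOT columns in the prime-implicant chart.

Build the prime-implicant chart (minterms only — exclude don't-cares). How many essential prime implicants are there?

Round 0: 00000✓ 00100✓ 00101✓ 00110✓ 00111✓ 01000✓ 01001✓ 01011✓ 01100✓ 01101✓ 10000✓ 10011✓ 10100✓ 10101✓ 10110✓ 10111✓ 11000✓ 11010✓ 11011✓ 11100✓ 11101✓ 11110✓ 11111✓
Round 1: -0000✓ -0100✓ -0101✓ -0110✓ -0111✓ -1000✓ -1011 -1100✓ -1101✓ 0-000✓ 0-100✓ 0-101✓ 00-00✓ 001-0✓ 001-1✓ 0010-✓ 0011-✓ 01-00✓ 01-01✓ 010-1 0100-✓ 0110-✓ 1-000✓ 1-011✓ 1-100✓ 1-101✓ 1-110✓ 1-111✓ 10-00✓ 10-11✓ 101-0✓ 101-1✓ 1010-✓ 1011-✓ 11-00✓ 11-10✓ 11-11✓ 110-0✓ 1101-✓ 111-0✓ 111-1✓ 1110-✓ 1111-✓
Round 2: --000✓ --100✓ --101✓ -0-00✓ -01-0✓ -01-1✓ -010-✓ -011-✓ -1-00✓ -110-✓ 0--00✓ 0-10-✓ 001--✓ 01-0- 1--00✓ 1--11 1-1-0✓ 1-1-1✓ 1-10-✓ 1-11-✓ 101--✓ 11--0 11-1- 111--✓
Round 3: ---00 --10- -01-- 1-1--
PIs = {---00, --10-, -01--, -1011, 01-0-, 010-1, 1--11, 1-1--, 11--0, 11-1-}
Coverage chart:
  m0: ---00 ←essential
  m4: ---00,--10-,-01--
  m5: --10-,-01--
  m6: -01-- ←essential
  m7: -01-- ←essential
  m8: ---00,01-0-
  m9: 01-0-,010-1
  m11: -1011,010-1
  m12: ---00,--10-,01-0-
  m13: --10-,01-0-
  m16: ---00 ←essential
  m19: 1--11 ←essential
  m21: --10-,-01--,1-1--
  m22: -01--,1-1--
  m23: -01--,1--11,1-1--
  m26: 11--0,11-1-
  m27: -1011,1--11,11-1-
  m28: ---00,--10-,1-1--,11--0
  m29: --10-,1-1--
  m30: 1-1--,11--0,11-1-
  m31: 1--11,1-1--,11-1-
Essential: ---00, -01--, 1--11

3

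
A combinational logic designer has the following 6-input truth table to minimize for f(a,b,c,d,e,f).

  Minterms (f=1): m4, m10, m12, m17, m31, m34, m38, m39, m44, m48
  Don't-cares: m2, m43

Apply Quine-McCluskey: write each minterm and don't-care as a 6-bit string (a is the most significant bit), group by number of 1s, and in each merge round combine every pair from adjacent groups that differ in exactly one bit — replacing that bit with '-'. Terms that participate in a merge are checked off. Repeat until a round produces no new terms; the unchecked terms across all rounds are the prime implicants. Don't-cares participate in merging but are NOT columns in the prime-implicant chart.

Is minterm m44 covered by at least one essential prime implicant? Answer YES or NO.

Round 0: 000010✓ 000100✓ 001010✓ 001100✓ 010001 011111 100010✓ 100110✓ 100111✓ 101011 101100✓ 110000
Round 1: -00010 -01100 00-010 00-100 100-10 10011-
PIs = {-00010, -01100, 00-010, 00-100, 010001, 011111, 100-10, 10011-, 101011, 110000}
Coverage chart:
  m4: 00-100 ←essential
  m10: 00-010 ←essential
  m12: -01100,00-100
  m17: 010001 ←essential
  m31: 011111 ←essential
  m34: -00010,100-10
  m38: 100-10,10011-
  m39: 10011- ←essential
  m44: -01100 ←essential
  m48: 110000 ←essential
Essential: -01100, 00-010, 00-100, 010001, 011111, 10011-, 110000

YES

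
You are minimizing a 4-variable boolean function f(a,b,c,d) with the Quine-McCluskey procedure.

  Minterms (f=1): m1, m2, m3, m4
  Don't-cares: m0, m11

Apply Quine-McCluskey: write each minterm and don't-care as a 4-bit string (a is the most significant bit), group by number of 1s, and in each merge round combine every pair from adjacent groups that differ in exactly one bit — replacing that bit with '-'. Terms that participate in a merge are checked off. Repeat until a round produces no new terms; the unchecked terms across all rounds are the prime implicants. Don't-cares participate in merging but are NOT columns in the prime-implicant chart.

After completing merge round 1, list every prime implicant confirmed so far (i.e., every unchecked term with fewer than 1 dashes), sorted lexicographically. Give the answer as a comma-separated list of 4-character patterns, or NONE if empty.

Round 0: 0000✓ 0001✓ 0010✓ 0011✓ 0100✓ 1011✓
Round 1: -011 0-00 00-0✓ 00-1✓ 000-✓ 001-✓
Round 2: 00--
PIs = {-011, 0-00, 00--}

NONE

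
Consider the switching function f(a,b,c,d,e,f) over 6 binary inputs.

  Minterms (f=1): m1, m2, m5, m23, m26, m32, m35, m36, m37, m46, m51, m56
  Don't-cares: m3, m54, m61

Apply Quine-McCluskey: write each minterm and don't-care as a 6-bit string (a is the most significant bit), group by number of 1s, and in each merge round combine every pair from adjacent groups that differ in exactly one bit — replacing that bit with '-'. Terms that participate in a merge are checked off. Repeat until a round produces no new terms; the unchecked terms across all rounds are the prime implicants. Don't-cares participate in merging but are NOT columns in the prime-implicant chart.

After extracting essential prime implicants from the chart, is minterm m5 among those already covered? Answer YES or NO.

[col 0] 000001*, 000010*, 000011*, 000101*, 010111, 011010, 100000*, 100011*, 100100*, 100101*, 101110, 110011*, 110110, 111000, 111101
[col 1] -00011, -00101, 000-01, 0000-1, 00001-, 1-0011, 100-00, 10010-
Prime implicants: -00011, -00101, 000-01, 0000-1, 00001-, 010111, 011010, 1-0011, 100-00, 10010-, 101110, 110110, 111000, 111101
PI chart (minterm → PIs covering it):
  1 | 000-01,0000-1
  2 | 00001-  (sole → essential)
  5 | -00101,000-01
  23 | 010111  (sole → essential)
  26 | 011010  (sole → essential)
  32 | 100-00  (sole → essential)
  35 | -00011,1-0011
  36 | 100-00,10010-
  37 | -00101,10010-
  46 | 101110  (sole → essential)
  51 | 1-0011  (sole → essential)
  56 | 111000  (sole → essential)
Essential prime implicants: 00001-, 010111, 011010, 1-0011, 100-00, 101110, 111000

NO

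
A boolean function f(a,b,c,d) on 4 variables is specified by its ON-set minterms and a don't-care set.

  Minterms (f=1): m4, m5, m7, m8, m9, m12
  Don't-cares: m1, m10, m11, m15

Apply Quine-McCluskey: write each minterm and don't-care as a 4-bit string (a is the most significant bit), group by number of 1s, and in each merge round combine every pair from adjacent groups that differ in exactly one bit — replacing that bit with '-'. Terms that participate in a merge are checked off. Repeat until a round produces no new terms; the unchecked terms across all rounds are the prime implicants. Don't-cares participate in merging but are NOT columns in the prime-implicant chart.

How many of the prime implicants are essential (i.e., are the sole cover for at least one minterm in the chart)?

0

size-2^0 implicants → 0001(✓)  0100(✓)  0101(✓)  0111(✓)  1000(✓)  1001(✓)  1010(✓)  1011(✓)  1100(✓)  1111(✓)
size-2^1 implicants → -001  -100  -111  0-01  01-1  010-  1-00  1-11  10-0(✓)  10-1(✓)  100-(✓)  101-(✓)
size-2^2 implicants → 10--
Unchecked terms (primes): -001, -100, -111, 0-01, 01-1, 010-, 1-00, 1-11, 10--
Minterm coverage:
  m4 ⊆ -100,010-
  m5 ⊆ 0-01,01-1,010-
  m7 ⊆ -111,01-1
  m8 ⊆ 1-00,10--
  m9 ⊆ -001,10--
  m12 ⊆ -100,1-00
(no essential prime implicants)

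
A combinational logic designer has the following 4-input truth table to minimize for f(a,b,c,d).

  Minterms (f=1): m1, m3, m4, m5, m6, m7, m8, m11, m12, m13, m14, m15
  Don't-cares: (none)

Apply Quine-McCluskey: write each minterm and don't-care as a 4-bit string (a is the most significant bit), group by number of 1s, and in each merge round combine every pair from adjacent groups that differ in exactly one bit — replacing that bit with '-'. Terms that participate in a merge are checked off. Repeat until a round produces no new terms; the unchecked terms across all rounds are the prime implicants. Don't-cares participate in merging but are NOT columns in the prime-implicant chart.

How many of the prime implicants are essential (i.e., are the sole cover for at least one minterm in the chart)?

4

size-2^0 implicants → 0001(✓)  0011(✓)  0100(✓)  0101(✓)  0110(✓)  0111(✓)  1000(✓)  1011(✓)  1100(✓)  1101(✓)  1110(✓)  1111(✓)
size-2^1 implicants → -011(✓)  -100(✓)  -101(✓)  -110(✓)  -111(✓)  0-01(✓)  0-11(✓)  00-1(✓)  01-0(✓)  01-1(✓)  010-(✓)  011-(✓)  1-00  1-11(✓)  11-0(✓)  11-1(✓)  110-(✓)  111-(✓)
size-2^2 implicants → --11  -1-0(✓)  -1-1(✓)  -10-(✓)  -11-(✓)  0--1  01--(✓)  11--(✓)
size-2^3 implicants → -1--
Unchecked terms (primes): --11, -1--, 0--1, 1-00
Minterm coverage:
  m1 ⊆ 0--1 [E]
  m3 ⊆ --11,0--1
  m4 ⊆ -1-- [E]
  m5 ⊆ -1--,0--1
  m6 ⊆ -1-- [E]
  m7 ⊆ --11,-1--,0--1
  m8 ⊆ 1-00 [E]
  m11 ⊆ --11 [E]
  m12 ⊆ -1--,1-00
  m13 ⊆ -1-- [E]
  m14 ⊆ -1-- [E]
  m15 ⊆ --11,-1--
E = {--11, -1--, 0--1, 1-00}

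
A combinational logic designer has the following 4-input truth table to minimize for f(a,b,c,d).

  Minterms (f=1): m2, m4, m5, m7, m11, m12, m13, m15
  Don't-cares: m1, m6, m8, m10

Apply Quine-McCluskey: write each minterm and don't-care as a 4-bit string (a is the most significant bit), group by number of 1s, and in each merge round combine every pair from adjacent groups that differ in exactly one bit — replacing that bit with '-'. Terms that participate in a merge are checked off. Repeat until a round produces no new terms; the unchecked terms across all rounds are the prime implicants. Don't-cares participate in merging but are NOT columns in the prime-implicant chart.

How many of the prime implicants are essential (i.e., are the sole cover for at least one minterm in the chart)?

0

Round 0: 0001✓ 0010✓ 0100✓ 0101✓ 0110✓ 0111✓ 1000✓ 1010✓ 1011✓ 1100✓ 1101✓ 1111✓
Round 1: -010 -100✓ -101✓ -111✓ 0-01 0-10 01-0✓ 01-1✓ 010-✓ 011-✓ 1-00 1-11 10-0 101- 11-1✓ 110-✓
Round 2: -1-1 -10- 01--
PIs = {-010, -1-1, -10-, 0-01, 0-10, 01--, 1-00, 1-11, 10-0, 101-}
Coverage chart:
  m2: -010,0-10
  m4: -10-,01--
  m5: -1-1,-10-,0-01,01--
  m7: -1-1,01--
  m11: 1-11,101-
  m12: -10-,1-00
  m13: -1-1,-10-
  m15: -1-1,1-11
(no essential prime implicants)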